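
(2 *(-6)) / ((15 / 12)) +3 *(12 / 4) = -3 / 5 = -0.60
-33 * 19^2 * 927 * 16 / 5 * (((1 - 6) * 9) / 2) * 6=4770727632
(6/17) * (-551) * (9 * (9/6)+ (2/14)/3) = -313519/119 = -2634.61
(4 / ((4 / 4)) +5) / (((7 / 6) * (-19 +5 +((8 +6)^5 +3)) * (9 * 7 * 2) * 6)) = 1 / 52705674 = 0.00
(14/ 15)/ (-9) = -14/ 135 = -0.10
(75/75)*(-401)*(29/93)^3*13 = -127139857/804357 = -158.06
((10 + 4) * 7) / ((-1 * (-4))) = 49 / 2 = 24.50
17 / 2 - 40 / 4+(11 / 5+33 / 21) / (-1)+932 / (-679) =-45113 / 6790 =-6.64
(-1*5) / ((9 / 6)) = -10 / 3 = -3.33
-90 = -90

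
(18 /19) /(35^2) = 18 /23275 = 0.00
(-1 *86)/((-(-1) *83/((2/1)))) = -172/83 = -2.07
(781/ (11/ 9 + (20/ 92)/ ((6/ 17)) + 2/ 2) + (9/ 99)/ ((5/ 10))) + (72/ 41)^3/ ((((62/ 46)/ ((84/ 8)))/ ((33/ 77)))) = 8103344132624/ 27614921675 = 293.44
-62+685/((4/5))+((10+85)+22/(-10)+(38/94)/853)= 711254811/801820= 887.05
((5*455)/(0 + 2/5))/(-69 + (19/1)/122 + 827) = 10675/1423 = 7.50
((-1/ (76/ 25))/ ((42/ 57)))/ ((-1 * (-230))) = -5/ 2576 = -0.00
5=5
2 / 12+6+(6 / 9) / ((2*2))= 19 / 3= 6.33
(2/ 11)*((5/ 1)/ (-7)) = -10/ 77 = -0.13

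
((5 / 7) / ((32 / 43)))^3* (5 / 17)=49691875 / 191070208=0.26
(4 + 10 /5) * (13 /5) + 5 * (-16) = -322 /5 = -64.40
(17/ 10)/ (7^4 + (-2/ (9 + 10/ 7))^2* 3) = 90593/ 127955170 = 0.00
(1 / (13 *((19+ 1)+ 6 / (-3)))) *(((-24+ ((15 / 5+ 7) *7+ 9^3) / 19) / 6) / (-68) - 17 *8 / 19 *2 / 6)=-18839 / 1813968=-0.01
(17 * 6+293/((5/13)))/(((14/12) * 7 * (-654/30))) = -4.85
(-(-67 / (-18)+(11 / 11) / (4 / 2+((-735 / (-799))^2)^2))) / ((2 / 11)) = -81501971585627 / 3622760915652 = -22.50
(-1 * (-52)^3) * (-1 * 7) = -984256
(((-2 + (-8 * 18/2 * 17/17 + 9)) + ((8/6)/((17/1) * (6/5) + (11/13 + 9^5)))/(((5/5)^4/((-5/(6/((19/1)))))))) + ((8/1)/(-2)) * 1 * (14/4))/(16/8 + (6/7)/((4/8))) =-4777401608/224614611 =-21.27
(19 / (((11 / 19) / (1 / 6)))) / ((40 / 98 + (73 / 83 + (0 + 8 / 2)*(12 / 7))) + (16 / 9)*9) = 0.23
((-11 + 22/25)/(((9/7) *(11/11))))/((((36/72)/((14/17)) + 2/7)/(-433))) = 21471604/5625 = 3817.17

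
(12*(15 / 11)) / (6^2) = 0.45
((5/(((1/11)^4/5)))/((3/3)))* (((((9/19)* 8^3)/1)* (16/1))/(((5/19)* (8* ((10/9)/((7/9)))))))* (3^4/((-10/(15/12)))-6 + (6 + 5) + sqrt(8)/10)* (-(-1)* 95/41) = -5608088640 + 8972941824* sqrt(2)/41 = -5298584834.59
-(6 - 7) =1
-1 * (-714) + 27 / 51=12147 / 17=714.53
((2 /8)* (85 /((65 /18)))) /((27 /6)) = 17 /13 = 1.31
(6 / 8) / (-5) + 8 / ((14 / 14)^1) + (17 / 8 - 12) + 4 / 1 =79 / 40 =1.98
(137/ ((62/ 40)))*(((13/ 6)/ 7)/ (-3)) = -17810/ 1953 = -9.12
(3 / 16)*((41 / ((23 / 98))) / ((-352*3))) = -2009 / 64768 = -0.03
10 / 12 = 5 / 6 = 0.83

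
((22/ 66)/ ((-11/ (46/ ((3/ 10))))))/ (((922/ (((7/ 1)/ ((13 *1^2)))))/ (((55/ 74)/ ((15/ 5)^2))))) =-4025/ 17961021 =-0.00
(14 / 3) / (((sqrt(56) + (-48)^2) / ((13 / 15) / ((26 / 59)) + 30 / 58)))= 484064 / 96214025 - 15127 * sqrt(14) / 3463704900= 0.01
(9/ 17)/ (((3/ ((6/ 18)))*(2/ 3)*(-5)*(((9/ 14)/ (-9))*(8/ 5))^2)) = -735/ 544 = -1.35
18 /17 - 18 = -288 /17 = -16.94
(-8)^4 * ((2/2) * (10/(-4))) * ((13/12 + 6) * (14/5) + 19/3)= -803840/3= -267946.67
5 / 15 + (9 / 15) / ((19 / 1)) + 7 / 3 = 2.70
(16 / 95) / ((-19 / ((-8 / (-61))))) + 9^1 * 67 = 66393187 / 110105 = 603.00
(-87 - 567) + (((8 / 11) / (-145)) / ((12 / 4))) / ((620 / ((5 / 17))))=-1649188532 / 2521695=-654.00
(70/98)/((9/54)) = 30/7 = 4.29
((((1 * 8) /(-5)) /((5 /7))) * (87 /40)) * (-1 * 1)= 609 /125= 4.87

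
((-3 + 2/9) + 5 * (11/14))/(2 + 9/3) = 29/126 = 0.23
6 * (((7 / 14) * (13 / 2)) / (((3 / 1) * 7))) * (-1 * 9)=-117 / 14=-8.36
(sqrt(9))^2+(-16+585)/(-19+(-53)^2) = 9.20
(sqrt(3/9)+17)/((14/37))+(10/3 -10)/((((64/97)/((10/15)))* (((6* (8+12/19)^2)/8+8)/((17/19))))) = 37* sqrt(3)/42+104214811/2324448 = 46.36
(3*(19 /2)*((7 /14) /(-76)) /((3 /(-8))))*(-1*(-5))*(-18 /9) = -5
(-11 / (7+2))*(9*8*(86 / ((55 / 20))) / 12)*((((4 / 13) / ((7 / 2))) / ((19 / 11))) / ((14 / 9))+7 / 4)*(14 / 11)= -29688920 / 57057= -520.34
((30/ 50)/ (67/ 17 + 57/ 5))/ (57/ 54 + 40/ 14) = 189/ 18908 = 0.01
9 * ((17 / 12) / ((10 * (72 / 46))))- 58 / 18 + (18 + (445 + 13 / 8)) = 665593 / 1440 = 462.22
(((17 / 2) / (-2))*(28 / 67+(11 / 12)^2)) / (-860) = 206363 / 33189120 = 0.01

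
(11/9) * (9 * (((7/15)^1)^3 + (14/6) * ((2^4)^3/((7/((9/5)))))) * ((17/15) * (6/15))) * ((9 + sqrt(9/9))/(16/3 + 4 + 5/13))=80658080932/6395625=12611.45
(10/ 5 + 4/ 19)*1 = 42/ 19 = 2.21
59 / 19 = 3.11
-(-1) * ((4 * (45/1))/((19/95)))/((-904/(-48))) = 5400/113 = 47.79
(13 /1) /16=13 /16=0.81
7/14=1/2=0.50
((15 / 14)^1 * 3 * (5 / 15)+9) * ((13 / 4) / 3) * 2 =611 / 28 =21.82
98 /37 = 2.65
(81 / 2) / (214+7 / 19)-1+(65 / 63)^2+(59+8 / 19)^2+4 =41260666913077 / 11671662114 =3535.11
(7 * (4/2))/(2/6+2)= 6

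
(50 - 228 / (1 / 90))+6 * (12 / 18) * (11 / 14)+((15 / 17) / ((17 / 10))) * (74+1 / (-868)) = -366036957 / 17918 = -20428.45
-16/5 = -3.20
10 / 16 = 5 / 8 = 0.62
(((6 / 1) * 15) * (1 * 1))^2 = 8100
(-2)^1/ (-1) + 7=9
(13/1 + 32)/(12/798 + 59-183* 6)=-0.04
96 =96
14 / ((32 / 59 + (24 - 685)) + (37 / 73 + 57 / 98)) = -0.02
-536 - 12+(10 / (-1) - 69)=-627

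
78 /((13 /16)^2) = 1536 /13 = 118.15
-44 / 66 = -2 / 3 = -0.67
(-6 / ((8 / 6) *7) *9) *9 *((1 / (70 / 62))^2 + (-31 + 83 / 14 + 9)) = 27303237 / 34300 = 796.01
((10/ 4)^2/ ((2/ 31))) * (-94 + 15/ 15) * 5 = -360375/ 8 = -45046.88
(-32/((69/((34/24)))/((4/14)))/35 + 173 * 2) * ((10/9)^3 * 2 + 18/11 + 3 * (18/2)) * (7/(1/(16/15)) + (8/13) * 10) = 2345497152948416/15860659815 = 147881.44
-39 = -39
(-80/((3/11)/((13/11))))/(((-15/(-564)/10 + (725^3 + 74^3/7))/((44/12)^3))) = -280255360/6250396086747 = -0.00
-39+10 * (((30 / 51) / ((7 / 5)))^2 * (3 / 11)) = -6000069 / 155771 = -38.52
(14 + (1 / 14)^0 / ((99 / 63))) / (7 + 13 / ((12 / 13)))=0.69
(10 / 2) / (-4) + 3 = 7 / 4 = 1.75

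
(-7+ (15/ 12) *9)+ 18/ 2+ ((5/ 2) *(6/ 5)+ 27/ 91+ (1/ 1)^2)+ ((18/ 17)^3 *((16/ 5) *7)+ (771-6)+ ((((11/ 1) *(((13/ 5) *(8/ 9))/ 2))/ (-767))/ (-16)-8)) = 1901909651597/ 2374010730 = 801.14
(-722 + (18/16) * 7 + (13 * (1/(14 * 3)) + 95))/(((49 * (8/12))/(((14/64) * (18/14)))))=-935649/175616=-5.33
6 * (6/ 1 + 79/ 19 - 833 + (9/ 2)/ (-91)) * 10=-49373.49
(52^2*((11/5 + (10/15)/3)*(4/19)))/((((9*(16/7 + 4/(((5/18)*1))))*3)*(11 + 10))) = 147368/1011123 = 0.15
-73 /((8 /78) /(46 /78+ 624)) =-1778207 /4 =-444551.75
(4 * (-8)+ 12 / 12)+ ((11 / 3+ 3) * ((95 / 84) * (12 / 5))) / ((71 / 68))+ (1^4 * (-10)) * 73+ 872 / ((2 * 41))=-44811175 / 61131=-733.04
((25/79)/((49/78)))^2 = 3802500/14984641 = 0.25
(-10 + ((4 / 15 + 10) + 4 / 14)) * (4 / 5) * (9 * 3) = 2088 / 175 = 11.93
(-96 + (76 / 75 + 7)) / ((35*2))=-6599 / 5250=-1.26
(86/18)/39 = 43/351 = 0.12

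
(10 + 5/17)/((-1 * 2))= -175/34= -5.15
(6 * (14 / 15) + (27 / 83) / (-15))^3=99252847 / 571787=173.58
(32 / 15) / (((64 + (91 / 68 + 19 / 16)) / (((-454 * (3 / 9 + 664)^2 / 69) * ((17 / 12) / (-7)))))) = 66708052620032 / 3539653425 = 18845.93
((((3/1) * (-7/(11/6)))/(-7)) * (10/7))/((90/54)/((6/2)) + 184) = 1620/127897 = 0.01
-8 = -8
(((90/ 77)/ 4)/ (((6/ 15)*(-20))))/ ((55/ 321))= -2889/ 13552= -0.21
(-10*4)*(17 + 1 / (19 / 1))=-12960 / 19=-682.11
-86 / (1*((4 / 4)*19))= -86 / 19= -4.53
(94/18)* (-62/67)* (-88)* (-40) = -10257280/603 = -17010.41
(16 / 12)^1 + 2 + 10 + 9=67 / 3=22.33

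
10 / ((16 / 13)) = 65 / 8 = 8.12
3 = 3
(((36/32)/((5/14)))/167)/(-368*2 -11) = -7/277220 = -0.00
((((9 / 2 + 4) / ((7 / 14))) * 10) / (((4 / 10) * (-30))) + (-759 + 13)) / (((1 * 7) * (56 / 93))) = -141391 / 784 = -180.35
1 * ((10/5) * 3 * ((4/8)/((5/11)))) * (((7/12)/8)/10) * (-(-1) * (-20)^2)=19.25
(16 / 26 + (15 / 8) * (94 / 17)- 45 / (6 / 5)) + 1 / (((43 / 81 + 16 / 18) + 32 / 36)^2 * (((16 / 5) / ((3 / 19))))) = -3663299017 / 138197488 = -26.51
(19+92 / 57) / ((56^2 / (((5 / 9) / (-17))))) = -5875 / 27349056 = -0.00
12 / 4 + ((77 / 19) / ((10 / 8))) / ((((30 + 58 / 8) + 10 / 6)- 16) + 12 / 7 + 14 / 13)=3.13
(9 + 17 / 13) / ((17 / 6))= 804 / 221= 3.64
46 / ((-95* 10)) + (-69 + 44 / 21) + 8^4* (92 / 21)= 17877.43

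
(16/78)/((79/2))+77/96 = 79591/98592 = 0.81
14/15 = 0.93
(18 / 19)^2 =324 / 361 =0.90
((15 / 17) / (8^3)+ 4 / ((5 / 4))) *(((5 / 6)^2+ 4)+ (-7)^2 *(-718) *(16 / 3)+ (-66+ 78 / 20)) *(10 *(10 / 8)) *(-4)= 4707575499967 / 156672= 30047331.37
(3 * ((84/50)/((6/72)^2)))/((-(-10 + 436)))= -3024/1775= -1.70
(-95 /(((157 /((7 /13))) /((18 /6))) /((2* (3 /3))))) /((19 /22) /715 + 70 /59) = -94948700 /57682899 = -1.65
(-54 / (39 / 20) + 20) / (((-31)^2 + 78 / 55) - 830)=-5500 / 94679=-0.06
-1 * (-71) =71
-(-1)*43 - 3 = 40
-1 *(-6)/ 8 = 3/ 4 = 0.75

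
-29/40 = -0.72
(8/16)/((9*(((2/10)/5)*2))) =25/36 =0.69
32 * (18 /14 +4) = 1184 /7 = 169.14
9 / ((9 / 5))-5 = 0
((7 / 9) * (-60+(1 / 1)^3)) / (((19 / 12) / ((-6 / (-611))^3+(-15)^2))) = -28261482449844 / 4333883489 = -6521.05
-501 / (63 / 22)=-3674 / 21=-174.95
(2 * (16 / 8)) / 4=1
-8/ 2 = -4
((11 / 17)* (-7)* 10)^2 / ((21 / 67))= 5674900 / 867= 6545.44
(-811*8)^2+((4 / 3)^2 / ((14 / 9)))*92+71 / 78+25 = 22983474179 / 546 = 42094275.05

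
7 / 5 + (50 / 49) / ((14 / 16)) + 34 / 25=33667 / 8575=3.93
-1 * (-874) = 874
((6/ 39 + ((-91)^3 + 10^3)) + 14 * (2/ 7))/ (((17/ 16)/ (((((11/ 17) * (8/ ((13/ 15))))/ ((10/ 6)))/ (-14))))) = 61987425984/ 341887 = 181309.69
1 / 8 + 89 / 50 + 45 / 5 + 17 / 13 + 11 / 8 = 4416 / 325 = 13.59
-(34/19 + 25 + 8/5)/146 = -2697/13870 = -0.19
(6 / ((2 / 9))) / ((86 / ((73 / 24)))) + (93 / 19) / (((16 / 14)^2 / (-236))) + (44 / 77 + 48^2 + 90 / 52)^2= 287842629824753 / 54124616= 5318146.36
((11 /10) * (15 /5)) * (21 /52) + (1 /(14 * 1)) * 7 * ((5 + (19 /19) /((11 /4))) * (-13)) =-191797 /5720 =-33.53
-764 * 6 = -4584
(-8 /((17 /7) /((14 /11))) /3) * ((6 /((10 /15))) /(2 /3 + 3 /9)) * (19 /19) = -2352 /187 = -12.58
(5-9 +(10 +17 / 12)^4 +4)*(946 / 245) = 166626245753 / 2540160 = 65596.75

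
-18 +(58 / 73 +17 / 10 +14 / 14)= -10589 / 730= -14.51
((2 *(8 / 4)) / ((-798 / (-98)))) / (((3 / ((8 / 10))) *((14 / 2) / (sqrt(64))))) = 128 / 855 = 0.15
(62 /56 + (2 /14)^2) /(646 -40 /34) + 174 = 373851805 /2148552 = 174.00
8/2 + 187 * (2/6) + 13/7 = 1432/21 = 68.19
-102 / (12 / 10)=-85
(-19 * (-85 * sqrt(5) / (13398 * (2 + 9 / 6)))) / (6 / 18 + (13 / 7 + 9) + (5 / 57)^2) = 349809 * sqrt(5) / 113740088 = 0.01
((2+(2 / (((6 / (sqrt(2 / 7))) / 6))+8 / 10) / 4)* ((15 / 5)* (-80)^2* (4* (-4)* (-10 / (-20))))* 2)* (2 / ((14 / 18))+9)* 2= -109486080 / 7-24883200* sqrt(14) / 49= -17540958.55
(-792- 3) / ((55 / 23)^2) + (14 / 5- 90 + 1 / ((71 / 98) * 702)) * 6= -3328115339 / 5025735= -662.21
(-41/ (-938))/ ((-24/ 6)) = -41/ 3752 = -0.01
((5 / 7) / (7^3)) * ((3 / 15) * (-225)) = -225 / 2401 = -0.09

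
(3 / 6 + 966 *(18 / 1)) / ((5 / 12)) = 208662 / 5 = 41732.40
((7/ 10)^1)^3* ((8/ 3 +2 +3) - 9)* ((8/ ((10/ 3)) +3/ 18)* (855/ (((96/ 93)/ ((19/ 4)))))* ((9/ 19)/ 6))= -46668237/ 128000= -364.60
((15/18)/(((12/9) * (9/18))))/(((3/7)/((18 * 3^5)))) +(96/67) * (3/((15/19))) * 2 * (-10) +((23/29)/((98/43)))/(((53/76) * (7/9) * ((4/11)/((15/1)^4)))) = 101969.31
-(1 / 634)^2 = -1 / 401956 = -0.00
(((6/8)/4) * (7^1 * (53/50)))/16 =1113/12800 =0.09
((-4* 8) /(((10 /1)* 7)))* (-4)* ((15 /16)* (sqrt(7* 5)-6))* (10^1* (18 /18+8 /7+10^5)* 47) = -23688507600 /49+3948084600* sqrt(35) /49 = -6761716.65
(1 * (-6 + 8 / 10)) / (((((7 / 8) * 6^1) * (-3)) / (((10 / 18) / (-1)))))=-104 / 567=-0.18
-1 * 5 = -5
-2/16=-1/8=-0.12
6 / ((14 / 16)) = 48 / 7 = 6.86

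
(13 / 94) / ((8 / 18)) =117 / 376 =0.31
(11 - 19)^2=64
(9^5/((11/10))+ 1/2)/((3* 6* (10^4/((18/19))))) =1180991/4180000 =0.28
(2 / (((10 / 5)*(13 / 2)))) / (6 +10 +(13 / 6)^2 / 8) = 576 / 62101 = 0.01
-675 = -675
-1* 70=-70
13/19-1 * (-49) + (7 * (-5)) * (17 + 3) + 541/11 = -125637/209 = -601.13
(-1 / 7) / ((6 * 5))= -0.00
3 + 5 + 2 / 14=57 / 7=8.14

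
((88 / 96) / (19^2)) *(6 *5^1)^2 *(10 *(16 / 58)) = 66000 / 10469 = 6.30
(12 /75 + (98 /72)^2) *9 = 65209 /3600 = 18.11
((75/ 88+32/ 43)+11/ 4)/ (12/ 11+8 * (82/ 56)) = 115129/ 339184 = 0.34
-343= -343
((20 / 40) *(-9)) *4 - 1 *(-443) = 425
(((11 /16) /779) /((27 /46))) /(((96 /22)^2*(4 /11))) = 336743 /1550721024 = 0.00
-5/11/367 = -5/4037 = -0.00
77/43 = 1.79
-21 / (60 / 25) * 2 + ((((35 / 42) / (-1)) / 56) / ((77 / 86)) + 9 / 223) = -50414261 / 2884728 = -17.48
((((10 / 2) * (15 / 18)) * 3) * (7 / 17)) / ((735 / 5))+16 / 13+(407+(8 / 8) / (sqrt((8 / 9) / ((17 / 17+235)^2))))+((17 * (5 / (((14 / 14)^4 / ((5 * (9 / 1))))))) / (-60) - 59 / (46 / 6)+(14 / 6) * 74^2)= 177 * sqrt(2)+5599376333 / 426972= 13364.47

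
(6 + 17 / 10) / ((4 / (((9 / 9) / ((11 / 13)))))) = 2.28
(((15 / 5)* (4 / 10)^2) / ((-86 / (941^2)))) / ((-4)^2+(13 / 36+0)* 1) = -191263896 / 633175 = -302.07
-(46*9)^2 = -171396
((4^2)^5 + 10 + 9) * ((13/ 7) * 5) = 68158675/ 7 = 9736953.57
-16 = -16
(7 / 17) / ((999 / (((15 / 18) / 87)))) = 35 / 8865126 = 0.00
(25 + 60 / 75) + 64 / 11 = 1739 / 55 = 31.62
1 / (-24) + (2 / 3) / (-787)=-803 / 18888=-0.04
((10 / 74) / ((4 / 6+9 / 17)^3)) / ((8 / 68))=11275335 / 16796594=0.67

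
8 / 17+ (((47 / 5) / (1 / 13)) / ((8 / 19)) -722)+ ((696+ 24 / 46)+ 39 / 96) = 16617411 / 62560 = 265.62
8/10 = 4/5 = 0.80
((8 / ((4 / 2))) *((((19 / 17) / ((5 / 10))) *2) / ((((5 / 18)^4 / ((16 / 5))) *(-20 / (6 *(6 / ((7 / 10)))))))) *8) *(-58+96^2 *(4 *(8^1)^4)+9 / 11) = -24424799115554390016 / 818125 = -29854605488836.53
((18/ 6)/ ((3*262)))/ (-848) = -1/ 222176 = -0.00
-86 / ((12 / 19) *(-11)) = 817 / 66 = 12.38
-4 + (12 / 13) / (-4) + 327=4196 / 13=322.77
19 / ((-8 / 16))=-38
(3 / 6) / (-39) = -1 / 78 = -0.01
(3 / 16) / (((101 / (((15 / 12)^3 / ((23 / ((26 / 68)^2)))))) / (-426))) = -13498875 / 1374918656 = -0.01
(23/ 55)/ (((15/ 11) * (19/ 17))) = 391/ 1425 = 0.27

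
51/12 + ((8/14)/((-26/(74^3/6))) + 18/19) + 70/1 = -29236829/20748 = -1409.14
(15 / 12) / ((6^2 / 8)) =0.28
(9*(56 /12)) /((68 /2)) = 21 /17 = 1.24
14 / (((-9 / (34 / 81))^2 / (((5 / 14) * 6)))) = 11560 / 177147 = 0.07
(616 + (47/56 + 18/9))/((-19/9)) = -311895/1064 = -293.13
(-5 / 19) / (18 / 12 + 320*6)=-0.00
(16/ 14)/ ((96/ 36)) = 3/ 7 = 0.43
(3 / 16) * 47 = 141 / 16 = 8.81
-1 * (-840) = 840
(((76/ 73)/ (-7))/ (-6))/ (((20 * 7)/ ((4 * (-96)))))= -1216/ 17885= -0.07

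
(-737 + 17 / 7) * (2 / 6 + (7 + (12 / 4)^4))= -454210 / 7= -64887.14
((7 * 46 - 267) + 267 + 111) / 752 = 433 / 752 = 0.58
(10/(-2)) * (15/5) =-15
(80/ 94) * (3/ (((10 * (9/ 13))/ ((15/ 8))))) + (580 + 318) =84477/ 94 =898.69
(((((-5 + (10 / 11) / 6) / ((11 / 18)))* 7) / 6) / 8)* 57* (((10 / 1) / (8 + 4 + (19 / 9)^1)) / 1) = -718200 / 15367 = -46.74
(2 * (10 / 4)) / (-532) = -5 / 532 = -0.01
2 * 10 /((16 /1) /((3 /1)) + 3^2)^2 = 180 /1849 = 0.10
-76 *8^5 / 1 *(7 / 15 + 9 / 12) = -45449216 / 15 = -3029947.73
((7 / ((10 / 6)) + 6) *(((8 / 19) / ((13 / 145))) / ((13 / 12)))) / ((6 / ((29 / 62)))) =343128 / 99541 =3.45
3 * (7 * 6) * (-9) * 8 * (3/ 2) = -13608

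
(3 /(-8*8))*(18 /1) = -27 /32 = -0.84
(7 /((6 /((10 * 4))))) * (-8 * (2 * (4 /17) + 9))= -180320 /51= -3535.69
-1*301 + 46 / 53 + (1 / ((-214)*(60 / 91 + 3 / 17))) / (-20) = -88029892289 / 293304120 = -300.13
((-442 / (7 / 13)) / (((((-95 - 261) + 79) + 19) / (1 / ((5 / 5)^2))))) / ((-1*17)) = -169 / 903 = -0.19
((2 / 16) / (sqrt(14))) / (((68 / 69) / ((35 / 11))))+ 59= 345 * sqrt(14) / 11968+ 59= 59.11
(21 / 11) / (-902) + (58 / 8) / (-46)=-0.16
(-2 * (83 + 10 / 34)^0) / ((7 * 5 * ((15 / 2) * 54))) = -2 / 14175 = -0.00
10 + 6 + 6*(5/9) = 58/3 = 19.33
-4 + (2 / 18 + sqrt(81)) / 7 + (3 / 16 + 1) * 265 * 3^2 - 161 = 2689837 / 1008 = 2668.49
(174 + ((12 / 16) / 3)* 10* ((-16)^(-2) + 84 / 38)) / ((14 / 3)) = 38.47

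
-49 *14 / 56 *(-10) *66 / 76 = 8085 / 76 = 106.38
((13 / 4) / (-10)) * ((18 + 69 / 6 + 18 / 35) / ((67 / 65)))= -355069 / 37520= -9.46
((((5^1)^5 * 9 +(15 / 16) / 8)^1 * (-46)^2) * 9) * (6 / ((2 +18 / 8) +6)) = 51419014245 / 164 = 313530574.66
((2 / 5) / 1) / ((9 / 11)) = 22 / 45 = 0.49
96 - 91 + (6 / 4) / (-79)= 4.98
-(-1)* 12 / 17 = 12 / 17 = 0.71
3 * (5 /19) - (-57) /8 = 1203 /152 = 7.91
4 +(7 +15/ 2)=37/ 2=18.50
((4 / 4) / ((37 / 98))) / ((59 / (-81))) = -7938 / 2183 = -3.64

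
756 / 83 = 9.11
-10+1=-9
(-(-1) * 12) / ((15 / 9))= 36 / 5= 7.20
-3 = -3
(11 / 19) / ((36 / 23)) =253 / 684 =0.37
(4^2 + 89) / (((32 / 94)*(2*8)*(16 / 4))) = 4.82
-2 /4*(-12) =6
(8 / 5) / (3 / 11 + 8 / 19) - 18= -11378 / 725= -15.69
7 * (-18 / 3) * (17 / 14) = -51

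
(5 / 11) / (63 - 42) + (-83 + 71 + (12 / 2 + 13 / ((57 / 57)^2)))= 1622 / 231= 7.02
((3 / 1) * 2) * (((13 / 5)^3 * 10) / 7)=26364 / 175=150.65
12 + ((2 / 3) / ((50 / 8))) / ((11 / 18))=3348 / 275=12.17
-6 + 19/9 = -35/9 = -3.89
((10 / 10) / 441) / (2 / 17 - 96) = -17 / 718830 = -0.00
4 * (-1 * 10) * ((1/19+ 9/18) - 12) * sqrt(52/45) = 1160 * sqrt(65)/19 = 492.22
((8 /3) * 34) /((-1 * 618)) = -136 /927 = -0.15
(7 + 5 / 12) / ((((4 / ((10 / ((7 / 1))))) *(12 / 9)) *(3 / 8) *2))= 445 / 168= 2.65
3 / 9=1 / 3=0.33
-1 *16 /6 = -8 /3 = -2.67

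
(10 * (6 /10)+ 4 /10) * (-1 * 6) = -38.40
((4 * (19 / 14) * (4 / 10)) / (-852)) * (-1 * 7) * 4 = 76 / 1065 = 0.07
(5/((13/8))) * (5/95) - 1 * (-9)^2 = -19967/247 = -80.84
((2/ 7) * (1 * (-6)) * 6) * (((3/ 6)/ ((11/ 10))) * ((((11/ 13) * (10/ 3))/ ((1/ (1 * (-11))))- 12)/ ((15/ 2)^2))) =53696/ 15015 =3.58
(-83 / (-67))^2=6889 / 4489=1.53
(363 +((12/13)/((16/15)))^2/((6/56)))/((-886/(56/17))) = -1750791/1272739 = -1.38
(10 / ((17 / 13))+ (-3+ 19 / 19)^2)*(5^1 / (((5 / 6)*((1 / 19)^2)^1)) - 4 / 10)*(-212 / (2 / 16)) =-3636129024 / 85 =-42777988.52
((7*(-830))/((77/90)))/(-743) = 9.14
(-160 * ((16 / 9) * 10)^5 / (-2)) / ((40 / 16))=3355443200000 / 59049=56824725.23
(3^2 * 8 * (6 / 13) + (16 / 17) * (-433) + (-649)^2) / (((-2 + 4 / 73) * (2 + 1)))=-6789197173 / 94146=-72113.50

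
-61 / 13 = -4.69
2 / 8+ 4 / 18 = 17 / 36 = 0.47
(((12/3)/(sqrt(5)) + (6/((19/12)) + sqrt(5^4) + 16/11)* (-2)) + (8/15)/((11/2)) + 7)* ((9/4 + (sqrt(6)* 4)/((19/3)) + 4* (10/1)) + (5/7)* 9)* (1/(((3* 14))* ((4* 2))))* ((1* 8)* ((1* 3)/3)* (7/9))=(-167381 + 2508* sqrt(5))* (336* sqrt(6) + 25897)/90062280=-48.00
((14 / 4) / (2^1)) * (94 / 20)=329 / 40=8.22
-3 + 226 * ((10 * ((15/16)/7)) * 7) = 8463/4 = 2115.75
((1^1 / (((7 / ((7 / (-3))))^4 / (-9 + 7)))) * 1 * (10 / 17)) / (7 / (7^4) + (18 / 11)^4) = -100437260 / 49601480193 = -0.00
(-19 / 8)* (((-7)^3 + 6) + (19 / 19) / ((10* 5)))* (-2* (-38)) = 6082489 / 100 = 60824.89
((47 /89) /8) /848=47 /603776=0.00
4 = 4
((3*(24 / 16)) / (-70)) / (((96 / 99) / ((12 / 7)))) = -0.11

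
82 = 82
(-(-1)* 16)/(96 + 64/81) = 81/490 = 0.17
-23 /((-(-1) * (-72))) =23 /72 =0.32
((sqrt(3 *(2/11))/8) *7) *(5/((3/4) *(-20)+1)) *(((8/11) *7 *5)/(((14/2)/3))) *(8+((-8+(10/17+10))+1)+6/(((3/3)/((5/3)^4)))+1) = -148.26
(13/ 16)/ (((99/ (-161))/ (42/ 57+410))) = -4083443/ 7524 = -542.72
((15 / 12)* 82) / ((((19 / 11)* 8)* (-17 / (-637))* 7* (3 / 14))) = 1436435 / 7752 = 185.30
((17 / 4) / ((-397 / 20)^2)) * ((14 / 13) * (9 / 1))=214200 / 2048917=0.10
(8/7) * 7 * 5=40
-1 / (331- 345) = 0.07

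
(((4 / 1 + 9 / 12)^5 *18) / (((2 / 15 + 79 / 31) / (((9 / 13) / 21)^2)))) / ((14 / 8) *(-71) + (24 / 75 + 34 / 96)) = -6994670162625 / 49002023053984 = -0.14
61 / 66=0.92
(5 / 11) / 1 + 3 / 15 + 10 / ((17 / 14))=8312 / 935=8.89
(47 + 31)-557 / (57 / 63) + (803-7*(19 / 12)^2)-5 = 664355 / 2736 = 242.82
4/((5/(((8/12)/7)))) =8/105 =0.08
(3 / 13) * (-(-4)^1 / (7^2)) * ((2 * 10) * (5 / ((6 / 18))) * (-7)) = -3600 / 91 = -39.56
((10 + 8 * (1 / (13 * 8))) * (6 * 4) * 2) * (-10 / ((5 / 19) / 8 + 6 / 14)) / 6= -11150720 / 6383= -1746.94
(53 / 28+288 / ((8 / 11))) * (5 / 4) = 55705 / 112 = 497.37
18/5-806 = -4012/5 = -802.40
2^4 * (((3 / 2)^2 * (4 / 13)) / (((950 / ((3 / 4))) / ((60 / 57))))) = 216 / 23465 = 0.01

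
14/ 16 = 0.88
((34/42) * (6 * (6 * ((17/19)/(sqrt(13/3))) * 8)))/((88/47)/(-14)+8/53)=5759192 * sqrt(39)/6175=5824.48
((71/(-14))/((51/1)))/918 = -71/655452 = -0.00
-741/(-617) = 741/617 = 1.20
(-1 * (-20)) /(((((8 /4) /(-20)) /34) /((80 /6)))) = -90666.67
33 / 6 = 11 / 2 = 5.50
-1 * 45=-45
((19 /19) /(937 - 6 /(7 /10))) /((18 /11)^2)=0.00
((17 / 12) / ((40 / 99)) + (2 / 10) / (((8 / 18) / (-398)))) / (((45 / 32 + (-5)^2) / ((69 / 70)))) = -387711 / 59150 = -6.55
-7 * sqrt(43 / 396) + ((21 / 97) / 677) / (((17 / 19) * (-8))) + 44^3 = 760776940657 / 8930984 -7 * sqrt(473) / 66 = 85181.69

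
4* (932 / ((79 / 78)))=290784 / 79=3680.81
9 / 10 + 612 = 6129 / 10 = 612.90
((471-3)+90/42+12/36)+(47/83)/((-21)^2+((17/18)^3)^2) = 12319927760659208/26186009919279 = 470.48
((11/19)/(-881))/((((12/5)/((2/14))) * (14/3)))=-55/6561688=-0.00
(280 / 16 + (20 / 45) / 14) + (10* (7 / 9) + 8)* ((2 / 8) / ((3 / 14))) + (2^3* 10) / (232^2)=35.94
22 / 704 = 1 / 32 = 0.03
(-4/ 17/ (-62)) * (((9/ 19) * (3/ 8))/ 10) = 27/ 400520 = 0.00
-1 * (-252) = 252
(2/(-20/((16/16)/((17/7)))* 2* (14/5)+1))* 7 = -14/271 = -0.05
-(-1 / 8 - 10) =81 / 8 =10.12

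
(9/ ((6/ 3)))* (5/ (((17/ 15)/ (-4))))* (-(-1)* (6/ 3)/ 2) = -1350/ 17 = -79.41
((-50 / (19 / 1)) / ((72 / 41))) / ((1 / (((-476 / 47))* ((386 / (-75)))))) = -1883294 / 24111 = -78.11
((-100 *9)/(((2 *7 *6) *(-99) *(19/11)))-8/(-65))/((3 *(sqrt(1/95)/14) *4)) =4817 *sqrt(95)/22230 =2.11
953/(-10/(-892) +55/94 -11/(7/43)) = -69918751/4913763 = -14.23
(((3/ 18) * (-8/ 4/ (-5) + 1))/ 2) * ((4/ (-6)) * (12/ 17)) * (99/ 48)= -0.11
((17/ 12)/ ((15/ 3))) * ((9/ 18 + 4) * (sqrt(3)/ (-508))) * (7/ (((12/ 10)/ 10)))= -595 * sqrt(3)/ 4064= -0.25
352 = 352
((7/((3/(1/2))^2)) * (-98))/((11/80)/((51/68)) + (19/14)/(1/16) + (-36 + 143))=-24010/162411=-0.15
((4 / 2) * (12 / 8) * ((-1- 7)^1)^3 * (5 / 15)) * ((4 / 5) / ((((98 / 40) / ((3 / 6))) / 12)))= -49152 / 49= -1003.10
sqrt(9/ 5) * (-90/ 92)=-1.31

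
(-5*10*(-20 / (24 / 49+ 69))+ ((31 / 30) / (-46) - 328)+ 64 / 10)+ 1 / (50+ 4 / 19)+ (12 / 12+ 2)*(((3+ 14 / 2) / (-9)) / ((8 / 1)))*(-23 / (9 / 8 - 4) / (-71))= -1086255881827 / 3536392140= -307.16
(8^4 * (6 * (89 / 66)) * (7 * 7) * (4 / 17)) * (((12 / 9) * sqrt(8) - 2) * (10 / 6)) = -714506240 / 561 +2858024960 * sqrt(2) / 1683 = 1127949.46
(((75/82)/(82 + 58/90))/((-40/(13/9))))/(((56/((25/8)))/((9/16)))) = -219375/17487511552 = -0.00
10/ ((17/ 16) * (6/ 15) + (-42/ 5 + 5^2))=400/ 681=0.59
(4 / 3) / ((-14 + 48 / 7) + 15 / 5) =-28 / 87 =-0.32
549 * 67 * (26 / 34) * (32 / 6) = 2550288 / 17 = 150016.94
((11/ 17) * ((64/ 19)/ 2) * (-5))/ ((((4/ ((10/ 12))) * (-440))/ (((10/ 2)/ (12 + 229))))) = 25/ 467058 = 0.00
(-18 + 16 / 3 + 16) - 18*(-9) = 165.33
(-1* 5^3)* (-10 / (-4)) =-312.50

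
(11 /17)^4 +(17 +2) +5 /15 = 4888141 /250563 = 19.51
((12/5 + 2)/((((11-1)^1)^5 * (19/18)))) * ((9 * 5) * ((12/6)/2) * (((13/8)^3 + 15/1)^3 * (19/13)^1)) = 858524840137503/43620761600000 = 19.68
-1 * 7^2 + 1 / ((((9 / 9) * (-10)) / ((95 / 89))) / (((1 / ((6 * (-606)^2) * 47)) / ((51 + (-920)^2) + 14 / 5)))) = -201200984474810549 / 4106142540302256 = -49.00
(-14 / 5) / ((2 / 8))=-56 / 5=-11.20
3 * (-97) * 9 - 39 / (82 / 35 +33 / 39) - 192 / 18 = -11500174 / 4353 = -2641.90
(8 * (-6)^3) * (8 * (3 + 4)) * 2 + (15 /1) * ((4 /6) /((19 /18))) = -3677004 /19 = -193526.53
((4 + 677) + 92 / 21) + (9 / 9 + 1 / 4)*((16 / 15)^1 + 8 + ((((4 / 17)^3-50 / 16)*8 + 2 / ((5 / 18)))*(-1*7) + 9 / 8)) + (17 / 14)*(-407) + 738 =172425765 / 157216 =1096.74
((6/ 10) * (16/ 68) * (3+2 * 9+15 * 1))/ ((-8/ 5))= -54/ 17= -3.18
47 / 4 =11.75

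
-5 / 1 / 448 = -0.01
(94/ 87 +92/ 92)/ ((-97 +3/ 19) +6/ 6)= -3439/ 158427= -0.02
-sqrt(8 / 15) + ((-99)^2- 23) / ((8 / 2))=4889 / 2- 2 * sqrt(30) / 15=2443.77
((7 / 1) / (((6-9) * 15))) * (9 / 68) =-7 / 340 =-0.02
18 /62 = 9 /31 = 0.29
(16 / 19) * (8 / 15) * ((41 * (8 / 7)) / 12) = 10496 / 5985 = 1.75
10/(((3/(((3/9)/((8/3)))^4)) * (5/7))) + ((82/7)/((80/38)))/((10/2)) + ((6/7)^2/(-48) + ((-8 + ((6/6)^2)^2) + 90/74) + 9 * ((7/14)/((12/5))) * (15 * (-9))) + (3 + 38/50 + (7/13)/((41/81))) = -37550285067913/148428134400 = -252.99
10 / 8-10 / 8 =0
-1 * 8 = -8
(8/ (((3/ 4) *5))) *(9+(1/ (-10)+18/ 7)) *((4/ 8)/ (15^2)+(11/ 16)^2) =21964459/ 1890000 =11.62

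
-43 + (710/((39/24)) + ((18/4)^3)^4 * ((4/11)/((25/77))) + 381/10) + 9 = 25701234592251/332800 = 77227267.40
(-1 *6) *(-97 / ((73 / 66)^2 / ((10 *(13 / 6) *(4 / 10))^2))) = 190421088 / 5329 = 35732.99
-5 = -5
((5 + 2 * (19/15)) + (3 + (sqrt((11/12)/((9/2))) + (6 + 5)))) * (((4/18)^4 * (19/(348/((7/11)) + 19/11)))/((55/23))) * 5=24472 * sqrt(66)/2494288809 + 15808912/4157148015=0.00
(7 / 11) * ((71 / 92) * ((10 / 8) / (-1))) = -2485 / 4048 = -0.61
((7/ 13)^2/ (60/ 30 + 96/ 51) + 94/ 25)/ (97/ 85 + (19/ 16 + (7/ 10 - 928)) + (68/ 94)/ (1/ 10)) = -6834971992/ 1635783372795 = -0.00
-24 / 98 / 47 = -12 / 2303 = -0.01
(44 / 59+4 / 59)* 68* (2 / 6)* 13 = 239.73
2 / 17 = 0.12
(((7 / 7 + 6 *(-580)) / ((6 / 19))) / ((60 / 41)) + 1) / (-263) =2709781 / 94680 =28.62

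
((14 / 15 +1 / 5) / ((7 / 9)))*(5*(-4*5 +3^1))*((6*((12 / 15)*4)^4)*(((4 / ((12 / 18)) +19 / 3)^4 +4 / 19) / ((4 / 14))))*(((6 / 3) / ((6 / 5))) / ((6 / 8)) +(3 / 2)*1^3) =-23489208992.74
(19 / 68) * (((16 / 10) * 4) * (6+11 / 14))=1444 / 119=12.13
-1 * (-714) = 714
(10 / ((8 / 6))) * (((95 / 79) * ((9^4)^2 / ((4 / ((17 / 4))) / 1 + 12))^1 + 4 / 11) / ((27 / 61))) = 385522554985 / 5688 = 67778226.97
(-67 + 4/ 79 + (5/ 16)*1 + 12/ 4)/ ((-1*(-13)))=-80437/ 16432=-4.90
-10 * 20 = -200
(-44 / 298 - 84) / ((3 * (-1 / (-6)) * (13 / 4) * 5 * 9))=-100304 / 87165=-1.15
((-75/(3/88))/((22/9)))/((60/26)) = -390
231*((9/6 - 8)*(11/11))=-3003/2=-1501.50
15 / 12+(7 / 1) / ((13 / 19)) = 597 / 52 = 11.48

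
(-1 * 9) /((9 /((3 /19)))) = -3 /19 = -0.16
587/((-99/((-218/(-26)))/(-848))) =54257584/1287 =42158.18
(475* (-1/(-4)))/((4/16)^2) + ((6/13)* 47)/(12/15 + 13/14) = 3008440/1573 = 1912.55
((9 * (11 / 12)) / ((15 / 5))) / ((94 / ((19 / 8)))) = 209 / 3008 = 0.07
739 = 739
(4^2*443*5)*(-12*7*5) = -14884800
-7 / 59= -0.12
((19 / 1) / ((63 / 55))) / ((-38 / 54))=-165 / 7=-23.57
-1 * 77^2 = -5929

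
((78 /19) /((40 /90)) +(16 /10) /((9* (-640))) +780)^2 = 2914248611055961 /4678560000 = 622894.35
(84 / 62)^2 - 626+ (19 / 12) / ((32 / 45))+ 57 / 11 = -834525185 / 1353088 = -616.76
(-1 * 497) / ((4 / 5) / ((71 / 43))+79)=-25205 / 4031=-6.25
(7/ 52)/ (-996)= -0.00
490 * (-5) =-2450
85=85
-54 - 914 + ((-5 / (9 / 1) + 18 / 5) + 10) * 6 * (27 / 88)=-943.99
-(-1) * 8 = 8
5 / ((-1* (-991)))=5 / 991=0.01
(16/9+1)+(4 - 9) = -20/9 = -2.22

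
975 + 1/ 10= 9751/ 10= 975.10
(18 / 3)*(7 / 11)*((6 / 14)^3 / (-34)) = -81 / 9163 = -0.01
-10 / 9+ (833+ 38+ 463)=11996 / 9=1332.89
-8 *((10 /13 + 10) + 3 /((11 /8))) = -14816 /143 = -103.61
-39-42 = -81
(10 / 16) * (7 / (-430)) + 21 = 14441 / 688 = 20.99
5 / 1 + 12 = 17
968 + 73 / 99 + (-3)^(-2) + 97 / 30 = 106929 / 110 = 972.08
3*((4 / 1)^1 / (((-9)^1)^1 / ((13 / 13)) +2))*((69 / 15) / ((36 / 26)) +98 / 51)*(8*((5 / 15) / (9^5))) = -128368 / 316207395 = -0.00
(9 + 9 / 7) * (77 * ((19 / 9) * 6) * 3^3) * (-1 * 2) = -541728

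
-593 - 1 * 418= -1011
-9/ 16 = -0.56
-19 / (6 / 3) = -19 / 2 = -9.50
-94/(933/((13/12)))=-611/5598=-0.11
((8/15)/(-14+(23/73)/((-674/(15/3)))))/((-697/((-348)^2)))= 15889490688/2400966355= 6.62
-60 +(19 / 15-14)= -1091 / 15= -72.73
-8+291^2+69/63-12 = 1777904/21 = 84662.10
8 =8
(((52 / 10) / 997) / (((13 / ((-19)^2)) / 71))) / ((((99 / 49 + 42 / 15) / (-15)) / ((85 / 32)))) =-1601296725 / 18839312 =-85.00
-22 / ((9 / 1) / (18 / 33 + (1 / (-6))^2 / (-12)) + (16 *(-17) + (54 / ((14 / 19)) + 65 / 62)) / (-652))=-16067488976 / 12323391671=-1.30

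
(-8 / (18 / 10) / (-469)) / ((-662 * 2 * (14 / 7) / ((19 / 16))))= -0.00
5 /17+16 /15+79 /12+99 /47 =160607 /15980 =10.05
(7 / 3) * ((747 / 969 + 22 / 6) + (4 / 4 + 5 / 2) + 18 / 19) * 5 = 602665 / 5814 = 103.66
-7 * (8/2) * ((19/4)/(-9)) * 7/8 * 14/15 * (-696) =-377986/45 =-8399.69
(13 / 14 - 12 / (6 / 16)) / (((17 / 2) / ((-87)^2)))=-3292515 / 119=-27668.19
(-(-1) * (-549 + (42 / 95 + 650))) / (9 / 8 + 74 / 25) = 385480 / 15523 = 24.83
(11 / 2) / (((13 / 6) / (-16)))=-528 / 13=-40.62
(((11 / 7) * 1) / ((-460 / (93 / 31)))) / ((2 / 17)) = -561 / 6440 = -0.09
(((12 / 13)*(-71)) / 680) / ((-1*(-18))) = -71 / 13260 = -0.01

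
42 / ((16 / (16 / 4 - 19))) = -315 / 8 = -39.38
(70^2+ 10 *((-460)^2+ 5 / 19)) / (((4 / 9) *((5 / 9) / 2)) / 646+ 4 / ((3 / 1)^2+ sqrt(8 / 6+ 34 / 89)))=5463784.61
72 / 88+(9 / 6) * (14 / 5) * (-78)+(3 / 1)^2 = -17478 / 55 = -317.78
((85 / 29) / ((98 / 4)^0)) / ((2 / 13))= 19.05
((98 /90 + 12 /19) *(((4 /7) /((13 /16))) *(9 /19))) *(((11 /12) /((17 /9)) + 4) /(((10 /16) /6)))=68913408 /2792335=24.68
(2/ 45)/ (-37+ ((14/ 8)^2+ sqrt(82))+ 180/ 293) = -0.00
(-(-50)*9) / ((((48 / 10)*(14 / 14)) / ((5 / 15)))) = 125 / 4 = 31.25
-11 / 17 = -0.65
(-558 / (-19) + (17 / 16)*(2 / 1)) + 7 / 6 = 14893 / 456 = 32.66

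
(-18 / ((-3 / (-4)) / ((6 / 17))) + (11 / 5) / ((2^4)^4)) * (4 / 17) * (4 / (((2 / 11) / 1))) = -43.85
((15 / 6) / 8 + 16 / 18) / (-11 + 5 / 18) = -173 / 1544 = -0.11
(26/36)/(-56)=-13/1008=-0.01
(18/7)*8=20.57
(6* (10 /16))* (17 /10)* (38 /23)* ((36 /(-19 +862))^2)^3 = 723354624 /11323110758606663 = 0.00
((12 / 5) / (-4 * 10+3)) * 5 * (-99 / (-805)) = -1188 / 29785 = -0.04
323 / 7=46.14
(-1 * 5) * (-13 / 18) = 65 / 18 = 3.61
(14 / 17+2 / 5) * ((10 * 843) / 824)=21918 / 1751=12.52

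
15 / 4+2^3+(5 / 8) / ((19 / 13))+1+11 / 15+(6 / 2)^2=52237 / 2280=22.91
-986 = -986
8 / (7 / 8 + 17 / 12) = 192 / 55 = 3.49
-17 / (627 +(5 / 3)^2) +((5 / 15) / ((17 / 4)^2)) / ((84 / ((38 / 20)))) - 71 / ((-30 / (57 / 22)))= 3465243865 / 567585018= 6.11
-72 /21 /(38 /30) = -360 /133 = -2.71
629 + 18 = 647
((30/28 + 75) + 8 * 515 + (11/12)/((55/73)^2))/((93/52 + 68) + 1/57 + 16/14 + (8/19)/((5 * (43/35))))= 1029881759413/17423772575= 59.11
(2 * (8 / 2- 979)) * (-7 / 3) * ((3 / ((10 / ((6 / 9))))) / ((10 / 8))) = 728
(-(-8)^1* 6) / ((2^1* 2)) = 12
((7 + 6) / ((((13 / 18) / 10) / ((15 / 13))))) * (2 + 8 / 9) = 600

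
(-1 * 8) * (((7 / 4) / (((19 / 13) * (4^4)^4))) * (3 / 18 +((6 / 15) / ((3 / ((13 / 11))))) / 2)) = -2457 / 4488240824320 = -0.00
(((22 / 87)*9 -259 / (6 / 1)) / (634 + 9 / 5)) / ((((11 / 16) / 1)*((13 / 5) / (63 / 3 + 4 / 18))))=-271793000 / 355949451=-0.76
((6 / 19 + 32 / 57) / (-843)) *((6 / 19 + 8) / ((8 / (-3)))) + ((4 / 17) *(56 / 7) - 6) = -42571645 / 10346982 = -4.11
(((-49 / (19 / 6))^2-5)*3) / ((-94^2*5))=-253893 / 15948980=-0.02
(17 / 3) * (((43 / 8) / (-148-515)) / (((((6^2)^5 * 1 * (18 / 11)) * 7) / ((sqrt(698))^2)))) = -165077 / 3565569466368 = -0.00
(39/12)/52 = 1/16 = 0.06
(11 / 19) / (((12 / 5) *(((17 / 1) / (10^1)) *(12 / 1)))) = 275 / 23256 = 0.01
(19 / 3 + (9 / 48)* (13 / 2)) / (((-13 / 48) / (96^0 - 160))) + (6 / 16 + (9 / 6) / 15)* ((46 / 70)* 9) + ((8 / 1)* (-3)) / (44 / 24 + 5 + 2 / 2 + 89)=4436.22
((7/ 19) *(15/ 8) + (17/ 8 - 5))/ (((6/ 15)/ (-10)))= 2075/ 38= 54.61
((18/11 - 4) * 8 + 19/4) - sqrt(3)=-623/44 - sqrt(3)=-15.89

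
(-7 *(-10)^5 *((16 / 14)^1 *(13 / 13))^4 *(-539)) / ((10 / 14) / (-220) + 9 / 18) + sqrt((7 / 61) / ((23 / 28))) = -198246400000 / 153 + 14 *sqrt(1403) / 1403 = -1295728104.20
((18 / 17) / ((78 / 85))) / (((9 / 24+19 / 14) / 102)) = 85680 / 1261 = 67.95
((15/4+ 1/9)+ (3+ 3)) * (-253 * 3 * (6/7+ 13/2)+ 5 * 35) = -26883085/504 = -53339.45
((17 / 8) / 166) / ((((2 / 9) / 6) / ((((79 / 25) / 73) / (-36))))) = -4029 / 9694400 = -0.00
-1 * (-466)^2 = -217156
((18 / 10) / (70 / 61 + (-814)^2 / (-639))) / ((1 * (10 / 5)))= -350811 / 403736260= -0.00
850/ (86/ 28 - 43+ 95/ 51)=-606900/ 27179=-22.33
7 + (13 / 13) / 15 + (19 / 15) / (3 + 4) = 761 / 105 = 7.25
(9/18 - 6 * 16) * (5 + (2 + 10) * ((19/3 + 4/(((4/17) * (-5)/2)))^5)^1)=-228893827/506250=-452.14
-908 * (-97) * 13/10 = 572494/5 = 114498.80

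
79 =79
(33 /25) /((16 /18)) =297 /200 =1.48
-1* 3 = -3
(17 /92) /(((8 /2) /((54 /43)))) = 459 /7912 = 0.06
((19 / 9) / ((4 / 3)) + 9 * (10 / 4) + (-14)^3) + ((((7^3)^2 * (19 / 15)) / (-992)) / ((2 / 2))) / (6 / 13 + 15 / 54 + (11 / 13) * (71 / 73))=-559134897731 / 198551280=-2816.07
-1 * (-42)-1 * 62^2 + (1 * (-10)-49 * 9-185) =-4438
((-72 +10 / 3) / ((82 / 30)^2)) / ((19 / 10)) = -154500 / 31939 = -4.84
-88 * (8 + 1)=-792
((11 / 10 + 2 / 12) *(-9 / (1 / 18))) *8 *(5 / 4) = -2052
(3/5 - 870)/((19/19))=-4347/5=-869.40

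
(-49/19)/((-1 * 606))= 49/11514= 0.00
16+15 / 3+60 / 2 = 51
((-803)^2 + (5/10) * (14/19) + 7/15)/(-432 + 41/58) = -10658706574/7129275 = -1495.06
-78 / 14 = -39 / 7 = -5.57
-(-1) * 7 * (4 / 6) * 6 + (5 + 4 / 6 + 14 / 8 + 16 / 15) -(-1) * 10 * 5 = 5189 / 60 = 86.48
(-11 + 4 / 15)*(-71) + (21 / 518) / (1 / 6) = 423082 / 555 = 762.31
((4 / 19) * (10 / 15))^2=64 / 3249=0.02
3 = 3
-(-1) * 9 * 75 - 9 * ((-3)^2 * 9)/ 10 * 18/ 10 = 27189/ 50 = 543.78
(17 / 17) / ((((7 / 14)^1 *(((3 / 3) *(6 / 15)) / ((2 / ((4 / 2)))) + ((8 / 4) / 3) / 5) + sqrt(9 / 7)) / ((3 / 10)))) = 0.21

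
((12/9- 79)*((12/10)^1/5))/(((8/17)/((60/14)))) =-11883/70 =-169.76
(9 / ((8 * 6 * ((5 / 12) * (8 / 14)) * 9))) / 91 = 0.00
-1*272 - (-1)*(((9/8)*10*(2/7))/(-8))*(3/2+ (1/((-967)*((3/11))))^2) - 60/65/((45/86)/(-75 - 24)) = -1333667959633/13614895840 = -97.96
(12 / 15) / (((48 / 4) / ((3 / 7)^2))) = 3 / 245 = 0.01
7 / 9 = 0.78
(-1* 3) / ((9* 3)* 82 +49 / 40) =-120 / 88609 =-0.00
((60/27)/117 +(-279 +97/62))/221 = -18111413/14428206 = -1.26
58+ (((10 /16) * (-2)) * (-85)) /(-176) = 57.40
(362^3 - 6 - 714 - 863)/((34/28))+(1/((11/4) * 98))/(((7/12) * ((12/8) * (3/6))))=2505682616134/64141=39065225.30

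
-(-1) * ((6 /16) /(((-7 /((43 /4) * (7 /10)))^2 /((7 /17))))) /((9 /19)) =245917 /652800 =0.38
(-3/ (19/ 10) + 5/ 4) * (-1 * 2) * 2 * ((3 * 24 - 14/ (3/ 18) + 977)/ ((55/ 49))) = 236425/ 209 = 1131.22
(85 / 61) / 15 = 17 / 183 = 0.09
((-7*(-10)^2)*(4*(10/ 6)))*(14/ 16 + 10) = -50750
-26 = -26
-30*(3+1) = -120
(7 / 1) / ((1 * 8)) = 7 / 8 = 0.88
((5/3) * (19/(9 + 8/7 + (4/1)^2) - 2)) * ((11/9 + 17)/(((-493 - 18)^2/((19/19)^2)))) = -191060/1290198861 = -0.00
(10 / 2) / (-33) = -5 / 33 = -0.15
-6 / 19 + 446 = 8468 / 19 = 445.68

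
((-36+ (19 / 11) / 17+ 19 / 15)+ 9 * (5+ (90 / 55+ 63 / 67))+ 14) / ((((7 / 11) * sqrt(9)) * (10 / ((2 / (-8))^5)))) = -69827 / 28702800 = -0.00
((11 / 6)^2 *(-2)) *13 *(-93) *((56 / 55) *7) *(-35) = -6082076 / 3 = -2027358.67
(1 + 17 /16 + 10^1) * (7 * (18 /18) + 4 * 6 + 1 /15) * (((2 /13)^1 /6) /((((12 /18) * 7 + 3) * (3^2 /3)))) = 44969 /107640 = 0.42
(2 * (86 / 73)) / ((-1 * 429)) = -172 / 31317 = -0.01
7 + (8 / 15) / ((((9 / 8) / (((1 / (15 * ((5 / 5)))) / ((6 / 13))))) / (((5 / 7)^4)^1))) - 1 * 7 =10400 / 583443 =0.02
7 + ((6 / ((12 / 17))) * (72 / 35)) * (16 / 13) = 12977 / 455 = 28.52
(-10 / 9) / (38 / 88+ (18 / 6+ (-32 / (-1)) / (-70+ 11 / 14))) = -142120 / 379821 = -0.37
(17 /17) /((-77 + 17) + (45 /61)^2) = -3721 /221235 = -0.02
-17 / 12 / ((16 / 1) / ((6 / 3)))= -17 / 96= -0.18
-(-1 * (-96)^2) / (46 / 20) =92160 / 23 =4006.96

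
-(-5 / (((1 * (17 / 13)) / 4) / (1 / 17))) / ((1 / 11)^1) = 2860 / 289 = 9.90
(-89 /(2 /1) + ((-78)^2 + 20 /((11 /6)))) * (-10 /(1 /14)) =-9317630 /11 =-847057.27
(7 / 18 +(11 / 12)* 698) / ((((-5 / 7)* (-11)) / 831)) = 11172518 / 165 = 67712.23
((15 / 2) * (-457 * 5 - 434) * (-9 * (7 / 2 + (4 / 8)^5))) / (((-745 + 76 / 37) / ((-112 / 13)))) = 511566255 / 68068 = 7515.52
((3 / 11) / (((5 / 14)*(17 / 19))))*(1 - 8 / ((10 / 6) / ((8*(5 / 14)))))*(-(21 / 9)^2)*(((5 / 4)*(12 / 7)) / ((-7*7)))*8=-27056 / 1309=-20.67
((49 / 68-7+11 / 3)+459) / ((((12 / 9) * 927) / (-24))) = -93103 / 10506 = -8.86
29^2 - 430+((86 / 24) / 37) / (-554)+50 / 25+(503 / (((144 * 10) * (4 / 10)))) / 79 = 192616088567 / 466370496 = 413.01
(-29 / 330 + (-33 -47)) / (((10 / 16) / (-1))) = 105716 / 825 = 128.14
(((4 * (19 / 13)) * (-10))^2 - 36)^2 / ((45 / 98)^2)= 3136959689410624 / 57836025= 54238853.54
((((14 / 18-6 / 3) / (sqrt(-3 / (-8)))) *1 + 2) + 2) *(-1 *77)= -154.32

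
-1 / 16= -0.06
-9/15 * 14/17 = -42/85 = -0.49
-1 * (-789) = 789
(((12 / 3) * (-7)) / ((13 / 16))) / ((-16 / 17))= 476 / 13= 36.62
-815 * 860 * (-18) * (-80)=-1009296000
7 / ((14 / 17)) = 17 / 2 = 8.50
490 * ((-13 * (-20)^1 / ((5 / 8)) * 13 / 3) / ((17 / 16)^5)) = 2778642513920 / 4259571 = 652329.19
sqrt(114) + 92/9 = 20.90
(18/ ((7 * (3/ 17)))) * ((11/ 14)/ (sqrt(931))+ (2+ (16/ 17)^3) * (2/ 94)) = 561 * sqrt(19)/ 6517+ 83532/ 95081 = 1.25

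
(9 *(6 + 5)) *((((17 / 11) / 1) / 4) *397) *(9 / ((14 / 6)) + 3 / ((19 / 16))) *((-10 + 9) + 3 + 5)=51569109 / 76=678540.91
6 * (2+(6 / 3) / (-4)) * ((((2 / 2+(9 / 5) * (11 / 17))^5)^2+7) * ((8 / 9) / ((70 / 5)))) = 178476759182153747260604 / 137812083038505859375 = 1295.07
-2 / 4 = -1 / 2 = -0.50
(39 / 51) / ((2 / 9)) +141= 4911 / 34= 144.44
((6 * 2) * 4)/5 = 48/5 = 9.60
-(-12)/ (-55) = -12/ 55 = -0.22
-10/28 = -5/14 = -0.36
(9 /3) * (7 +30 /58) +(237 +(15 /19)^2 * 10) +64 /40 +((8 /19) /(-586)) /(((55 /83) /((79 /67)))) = 3022346962389 /11303431645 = 267.38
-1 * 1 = -1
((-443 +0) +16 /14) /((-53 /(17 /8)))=52581 /2968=17.72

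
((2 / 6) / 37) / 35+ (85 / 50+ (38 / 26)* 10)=1648043 / 101010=16.32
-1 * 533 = -533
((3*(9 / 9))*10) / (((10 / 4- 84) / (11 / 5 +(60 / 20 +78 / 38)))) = -8268 / 3097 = -2.67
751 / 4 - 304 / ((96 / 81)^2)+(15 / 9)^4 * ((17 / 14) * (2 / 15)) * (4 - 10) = -1312445 / 36288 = -36.17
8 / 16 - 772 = -771.50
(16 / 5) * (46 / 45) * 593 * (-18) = -872896 / 25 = -34915.84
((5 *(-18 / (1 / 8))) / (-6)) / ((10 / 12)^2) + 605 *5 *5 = 76489 / 5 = 15297.80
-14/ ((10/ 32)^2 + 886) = -3584/ 226841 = -0.02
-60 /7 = -8.57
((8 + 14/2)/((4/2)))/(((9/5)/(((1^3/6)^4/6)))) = 0.00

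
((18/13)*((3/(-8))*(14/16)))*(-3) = 567/416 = 1.36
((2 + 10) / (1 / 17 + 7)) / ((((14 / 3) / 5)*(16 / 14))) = 51 / 32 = 1.59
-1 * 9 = -9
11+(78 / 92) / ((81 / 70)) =7286 / 621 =11.73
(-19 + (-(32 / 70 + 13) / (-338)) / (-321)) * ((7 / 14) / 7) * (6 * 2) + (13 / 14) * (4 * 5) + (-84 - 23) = -104.71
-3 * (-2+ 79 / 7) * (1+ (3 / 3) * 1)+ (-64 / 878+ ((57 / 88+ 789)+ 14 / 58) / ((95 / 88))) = 5722243511 / 8466115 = 675.90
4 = 4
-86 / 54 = -43 / 27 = -1.59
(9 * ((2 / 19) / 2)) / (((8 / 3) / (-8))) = -27 / 19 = -1.42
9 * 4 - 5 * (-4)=56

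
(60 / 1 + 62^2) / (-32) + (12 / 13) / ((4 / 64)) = -1394 / 13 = -107.23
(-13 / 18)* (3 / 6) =-13 / 36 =-0.36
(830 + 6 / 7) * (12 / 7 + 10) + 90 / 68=16217213 / 1666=9734.22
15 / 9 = 5 / 3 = 1.67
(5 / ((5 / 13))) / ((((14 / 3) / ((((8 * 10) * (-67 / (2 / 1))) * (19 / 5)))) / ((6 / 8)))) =-148941 / 7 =-21277.29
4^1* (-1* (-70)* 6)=1680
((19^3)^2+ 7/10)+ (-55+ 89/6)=705687623/15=47045841.53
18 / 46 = 9 / 23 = 0.39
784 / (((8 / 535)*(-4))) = -26215 / 2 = -13107.50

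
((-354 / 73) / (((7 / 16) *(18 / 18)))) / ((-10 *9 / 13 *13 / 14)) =1888 / 1095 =1.72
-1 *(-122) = 122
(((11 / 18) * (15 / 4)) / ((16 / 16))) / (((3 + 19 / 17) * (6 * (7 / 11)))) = 0.15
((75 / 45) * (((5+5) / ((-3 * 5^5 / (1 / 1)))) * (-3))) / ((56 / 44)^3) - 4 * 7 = -14404669 / 514500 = -28.00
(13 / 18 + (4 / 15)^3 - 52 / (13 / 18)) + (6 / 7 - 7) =-3657229 / 47250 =-77.40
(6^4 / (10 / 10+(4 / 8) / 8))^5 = 3833759992447475122176 / 1419857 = 2700102892366960.28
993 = 993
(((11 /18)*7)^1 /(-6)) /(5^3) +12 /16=2512 /3375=0.74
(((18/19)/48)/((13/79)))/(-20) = -237/39520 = -0.01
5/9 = 0.56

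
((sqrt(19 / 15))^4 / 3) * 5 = 361 / 135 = 2.67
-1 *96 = -96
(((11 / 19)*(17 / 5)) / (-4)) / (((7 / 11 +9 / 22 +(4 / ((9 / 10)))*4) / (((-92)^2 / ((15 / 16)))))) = -417850752 / 1770325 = -236.03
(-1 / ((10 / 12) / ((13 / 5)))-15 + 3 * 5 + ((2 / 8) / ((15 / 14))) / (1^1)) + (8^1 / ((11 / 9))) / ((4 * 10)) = -4493 / 1650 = -2.72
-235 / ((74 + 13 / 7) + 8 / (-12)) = -4935 / 1579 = -3.13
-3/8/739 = -3/5912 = -0.00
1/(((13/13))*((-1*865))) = -1/865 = -0.00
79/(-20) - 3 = -139/20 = -6.95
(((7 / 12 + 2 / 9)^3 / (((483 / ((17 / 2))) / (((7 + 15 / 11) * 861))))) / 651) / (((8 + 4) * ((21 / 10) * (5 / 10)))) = 84995665 / 10524263904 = 0.01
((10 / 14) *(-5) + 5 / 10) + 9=83 / 14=5.93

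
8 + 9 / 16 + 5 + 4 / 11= 2451 / 176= 13.93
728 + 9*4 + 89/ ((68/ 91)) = 60051/ 68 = 883.10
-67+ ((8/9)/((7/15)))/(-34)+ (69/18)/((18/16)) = -204503/3213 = -63.65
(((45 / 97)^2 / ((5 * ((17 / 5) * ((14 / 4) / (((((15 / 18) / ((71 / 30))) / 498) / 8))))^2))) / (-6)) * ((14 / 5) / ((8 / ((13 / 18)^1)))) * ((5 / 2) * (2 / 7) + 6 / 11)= -0.00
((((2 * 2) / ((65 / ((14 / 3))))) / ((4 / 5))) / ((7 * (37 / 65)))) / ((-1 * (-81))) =10 / 8991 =0.00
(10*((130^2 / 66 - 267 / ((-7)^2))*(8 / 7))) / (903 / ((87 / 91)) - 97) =470077240 / 139099191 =3.38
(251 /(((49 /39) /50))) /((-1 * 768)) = -81575 /6272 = -13.01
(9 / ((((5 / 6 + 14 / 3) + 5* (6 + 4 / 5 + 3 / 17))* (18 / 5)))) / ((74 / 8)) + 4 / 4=51141 / 50801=1.01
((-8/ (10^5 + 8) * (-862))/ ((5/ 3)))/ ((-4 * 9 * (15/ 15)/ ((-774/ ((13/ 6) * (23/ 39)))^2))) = -516403512/ 1224635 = -421.68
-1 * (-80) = 80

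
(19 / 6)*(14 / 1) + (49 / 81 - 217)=-13937 / 81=-172.06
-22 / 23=-0.96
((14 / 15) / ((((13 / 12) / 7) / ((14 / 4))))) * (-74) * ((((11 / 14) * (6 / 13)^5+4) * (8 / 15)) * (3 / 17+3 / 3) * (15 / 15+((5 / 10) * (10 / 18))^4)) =-31977429510045376 / 8075516931495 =-3959.80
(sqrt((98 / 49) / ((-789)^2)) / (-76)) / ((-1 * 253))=sqrt(2) / 15170892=0.00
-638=-638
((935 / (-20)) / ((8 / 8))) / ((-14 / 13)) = 2431 / 56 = 43.41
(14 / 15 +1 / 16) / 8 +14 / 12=2479 / 1920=1.29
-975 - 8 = -983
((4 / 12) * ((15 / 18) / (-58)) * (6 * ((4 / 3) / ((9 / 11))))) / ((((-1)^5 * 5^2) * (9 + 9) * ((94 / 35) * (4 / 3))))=77 / 2649672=0.00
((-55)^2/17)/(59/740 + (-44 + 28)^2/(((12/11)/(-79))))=-6715500/699646271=-0.01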